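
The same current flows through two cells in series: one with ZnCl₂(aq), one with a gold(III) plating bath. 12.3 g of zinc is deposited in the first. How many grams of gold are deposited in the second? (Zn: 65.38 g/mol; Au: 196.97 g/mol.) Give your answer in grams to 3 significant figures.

n(Zn) = 12.3 / 65.38 = 0.1881 mol
Zn²⁺ + 2e⁻ → Zn, so n(e⁻) = 2 × 0.1881 = 0.3762 mol
In series, the same 0.3762 mol of electrons flows through the second cell.
Au³⁺ + 3e⁻ → Au, so n(Au) = 0.3762 / 3 = 0.1254 mol
m(Au) = 0.1254 × 196.97 = 24.7 g

24.7 g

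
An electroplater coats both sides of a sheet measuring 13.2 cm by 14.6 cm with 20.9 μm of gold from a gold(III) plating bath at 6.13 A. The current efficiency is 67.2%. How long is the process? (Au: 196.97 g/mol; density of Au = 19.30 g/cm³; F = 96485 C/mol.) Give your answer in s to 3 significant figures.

5550 s

Plated area = 2 × 13.2 × 14.6 = 385.4 cm²
Volume = 385.4 × 20.9×10⁻⁴ cm = 0.8055 cm³
m(Au) = 0.8055 × 19.30 = 15.55 g
n(Au) = 15.55 / 196.97 = 0.07895 mol; n(e⁻) = 3 × 0.07895 = 0.2369 mol
Q = 0.2369 × 96485 / 0.672 = 34010 C
t = 34010 / 6.13 = 5548 s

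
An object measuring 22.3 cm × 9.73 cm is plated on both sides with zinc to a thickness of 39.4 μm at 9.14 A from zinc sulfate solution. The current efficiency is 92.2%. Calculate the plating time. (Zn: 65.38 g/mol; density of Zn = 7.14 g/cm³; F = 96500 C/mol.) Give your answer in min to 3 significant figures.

71.3 min

Plated area = 2 × 22.3 × 9.73 = 434.0 cm²
Volume = 434.0 × 39.4×10⁻⁴ cm = 1.710 cm³
m(Zn) = 1.710 × 7.14 = 12.21 g
n(Zn) = 12.21 / 65.38 = 0.1868 mol; n(e⁻) = 2 × 0.1868 = 0.3736 mol
Q = 0.3736 × 96500 / 0.922 = 39100 C
t = 39100 / 9.14 = 4278 s = 71.3 min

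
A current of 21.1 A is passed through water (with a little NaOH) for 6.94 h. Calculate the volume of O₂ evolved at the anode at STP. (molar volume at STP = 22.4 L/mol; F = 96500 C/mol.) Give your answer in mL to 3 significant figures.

Q = 21.1 A × 24984 s = 5.272×10^5 C
Moles of electrons = 5.272×10^5 / 96500 = 5.463 mol
2H₂O → O₂ + 4H⁺ + 4e⁻, so n(O₂) = 5.463 / 4 = 1.366 mol
V = 1.366 × 22.4 = 30.60 L
= 30600 mL

30600 mL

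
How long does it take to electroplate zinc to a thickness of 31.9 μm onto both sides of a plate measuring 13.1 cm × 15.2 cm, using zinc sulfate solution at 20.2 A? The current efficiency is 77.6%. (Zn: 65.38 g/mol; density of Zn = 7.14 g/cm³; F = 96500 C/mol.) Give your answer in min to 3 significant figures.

Plated area = 2 × 13.1 × 15.2 = 398.2 cm²
Volume = 398.2 × 31.9×10⁻⁴ cm = 1.270 cm³
m(Zn) = 1.270 × 7.14 = 9.068 g
n(Zn) = 9.068 / 65.38 = 0.1387 mol; n(e⁻) = 2 × 0.1387 = 0.2774 mol
Q = 0.2774 × 96500 / 0.776 = 34500 C
t = 34500 / 20.2 = 1708 s = 28.5 min

28.5 min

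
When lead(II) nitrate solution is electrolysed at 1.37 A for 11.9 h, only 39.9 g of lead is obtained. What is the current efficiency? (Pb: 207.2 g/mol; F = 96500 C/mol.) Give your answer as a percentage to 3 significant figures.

63.3%

Q = 1.37 × 42840 = 58690 C
n(e⁻) = 58690 / 96500 = 0.6082 mol
Pb²⁺ + 2e⁻ → Pb, so theoretical n(Pb) = 0.3041 mol → 63.01 g
Efficiency = 39.9 / 63.01 = 0.6332 = 63.3%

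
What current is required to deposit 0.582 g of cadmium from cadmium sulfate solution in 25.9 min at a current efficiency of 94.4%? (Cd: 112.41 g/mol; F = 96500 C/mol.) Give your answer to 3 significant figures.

n(Cd) = 0.582 / 112.41 = 0.005177 mol
Cd²⁺ + 2e⁻ → Cd, so n(e⁻) = 2 × 0.005177 = 0.01035 mol
Q = 0.01035 × 96500 / 0.944 = 1058 C
I = Q / t = 1058 / 1554 s = 0.681 A

0.681 A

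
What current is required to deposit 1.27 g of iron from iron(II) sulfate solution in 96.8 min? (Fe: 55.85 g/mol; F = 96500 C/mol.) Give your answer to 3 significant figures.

n(Fe) = 1.27 / 55.85 = 0.02274 mol
Fe²⁺ + 2e⁻ → Fe, so n(e⁻) = 2 × 0.02274 = 0.04548 mol
Q = 0.04548 × 96500 = 4389 C
I = Q / t = 4389 / 5808 s = 0.756 A

0.756 A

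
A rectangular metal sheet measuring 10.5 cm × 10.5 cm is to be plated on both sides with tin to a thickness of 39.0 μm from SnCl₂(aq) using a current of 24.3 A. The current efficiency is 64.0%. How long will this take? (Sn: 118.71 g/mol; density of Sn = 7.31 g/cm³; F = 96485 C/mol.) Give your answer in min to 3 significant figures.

11.0 min

Plated area = 2 × 10.5 × 10.5 = 220.5 cm²
Volume = 220.5 × 39.0×10⁻⁴ cm = 0.8600 cm³
m(Sn) = 0.8600 × 7.31 = 6.287 g
n(Sn) = 6.287 / 118.71 = 0.05296 mol; n(e⁻) = 2 × 0.05296 = 0.1059 mol
Q = 0.1059 × 96485 / 0.640 = 15970 C
t = 15970 / 24.3 = 657.2 s = 11.0 min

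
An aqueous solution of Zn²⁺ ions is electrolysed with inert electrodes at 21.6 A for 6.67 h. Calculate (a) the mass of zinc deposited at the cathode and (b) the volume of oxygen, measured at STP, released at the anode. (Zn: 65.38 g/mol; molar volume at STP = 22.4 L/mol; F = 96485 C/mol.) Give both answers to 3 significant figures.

176 g Zn; 30.1 L O₂

Q = 21.6 × 24012 = 5.187×10^5 C; n(e⁻) = 5.187×10^5 / 96485 = 5.376 mol
Cathode: Zn²⁺ + 2e⁻ → Zn → n(Zn) = 5.376/2 = 2.688 mol → 176 g
Anode: 2H₂O → O₂ + 4H⁺ + 4e⁻ → n(O₂) = 5.376/4 = 1.344 mol → 30.1 L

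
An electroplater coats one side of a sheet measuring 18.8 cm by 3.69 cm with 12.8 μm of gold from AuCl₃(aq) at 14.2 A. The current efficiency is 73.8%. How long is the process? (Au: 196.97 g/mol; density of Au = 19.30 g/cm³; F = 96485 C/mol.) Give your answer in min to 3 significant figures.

4.01 min

Plated area = 18.8 × 3.69 = 69.37 cm²
Volume = 69.37 × 12.8×10⁻⁴ cm = 0.08879 cm³
m(Au) = 0.08879 × 19.30 = 1.714 g
n(Au) = 1.714 / 196.97 = 0.008702 mol; n(e⁻) = 3 × 0.008702 = 0.02611 mol
Q = 0.02611 × 96485 / 0.738 = 3414 C
t = 3414 / 14.2 = 240.4 s = 4.01 min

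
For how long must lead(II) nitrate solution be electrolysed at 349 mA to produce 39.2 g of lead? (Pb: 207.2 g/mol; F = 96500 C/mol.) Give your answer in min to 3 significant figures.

n(Pb) = 39.2 / 207.2 = 0.1892 mol
Pb²⁺ + 2e⁻ → Pb, so n(e⁻) = 2 × 0.1892 = 0.3784 mol
Q = 0.3784 × 96500 = 36520 C
t = Q / I = 36520 / 0.349 = 1.046×10^5 s = 1740 min

1740 min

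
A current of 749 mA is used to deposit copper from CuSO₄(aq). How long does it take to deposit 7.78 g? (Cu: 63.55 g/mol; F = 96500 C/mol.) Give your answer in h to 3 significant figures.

8.76 h

n(Cu) = 7.78 / 63.55 = 0.1224 mol
Cu²⁺ + 2e⁻ → Cu, so n(e⁻) = 2 × 0.1224 = 0.2448 mol
Q = 0.2448 × 96500 = 23620 C
t = Q / I = 23620 / 0.749 = 31540 s = 8.76 h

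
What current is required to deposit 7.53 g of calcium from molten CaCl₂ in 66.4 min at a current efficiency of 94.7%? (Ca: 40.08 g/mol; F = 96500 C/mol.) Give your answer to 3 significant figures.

n(Ca) = 7.53 / 40.08 = 0.1879 mol
Ca²⁺ + 2e⁻ → Ca, so n(e⁻) = 2 × 0.1879 = 0.3758 mol
Q = 0.3758 × 96500 / 0.947 = 38290 C
I = Q / t = 38290 / 3984 s = 9.61 A

9.61 A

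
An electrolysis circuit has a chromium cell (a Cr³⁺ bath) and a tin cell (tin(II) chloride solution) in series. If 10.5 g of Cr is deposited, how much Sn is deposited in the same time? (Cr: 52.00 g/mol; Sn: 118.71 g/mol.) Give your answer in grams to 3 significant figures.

n(Cr) = 10.5 / 52.00 = 0.2019 mol
Cr³⁺ + 3e⁻ → Cr, so n(e⁻) = 3 × 0.2019 = 0.6057 mol
The cells are in series, so the same charge (and hence the same n(e⁻) = 0.6057 mol) passes through both.
Sn²⁺ + 2e⁻ → Sn, so n(Sn) = 0.6057 / 2 = 0.3029 mol
m(Sn) = 0.3029 × 118.71 = 36.0 g

36.0 g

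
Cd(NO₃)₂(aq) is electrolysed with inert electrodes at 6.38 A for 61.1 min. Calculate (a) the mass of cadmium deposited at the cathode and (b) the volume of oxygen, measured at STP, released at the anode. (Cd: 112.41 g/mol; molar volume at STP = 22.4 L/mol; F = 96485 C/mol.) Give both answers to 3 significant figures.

13.6 g Cd; 1.36 L O₂

Q = 6.38 × 3666 = 23390 C; n(e⁻) = 23390 / 96485 = 0.2424 mol
Cathode: Cd²⁺ + 2e⁻ → Cd → n(Cd) = 0.2424/2 = 0.1212 mol → 13.6 g
Anode: 2H₂O → O₂ + 4H⁺ + 4e⁻ → n(O₂) = 0.2424/4 = 0.06060 mol → 1.36 L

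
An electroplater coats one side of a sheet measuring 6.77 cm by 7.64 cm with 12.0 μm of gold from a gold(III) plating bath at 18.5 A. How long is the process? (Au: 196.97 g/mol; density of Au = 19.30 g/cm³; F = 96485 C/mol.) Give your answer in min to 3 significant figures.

Plated area = 6.77 × 7.64 = 51.72 cm²
Volume = 51.72 × 12.0×10⁻⁴ cm = 0.06206 cm³
m(Au) = 0.06206 × 19.30 = 1.198 g
n(Au) = 1.198 / 196.97 = 0.006082 mol; n(e⁻) = 3 × 0.006082 = 0.01825 mol
Q = 0.01825 × 96485 = 1761 C
t = 1761 / 18.5 = 95.19 s = 1.59 min

1.59 min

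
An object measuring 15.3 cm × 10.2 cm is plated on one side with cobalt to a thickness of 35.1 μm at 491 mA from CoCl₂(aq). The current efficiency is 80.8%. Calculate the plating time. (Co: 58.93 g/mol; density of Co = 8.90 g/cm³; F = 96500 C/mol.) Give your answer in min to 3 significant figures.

Plated area = 15.3 × 10.2 = 156.1 cm²
Volume = 156.1 × 35.1×10⁻⁴ cm = 0.5479 cm³
m(Co) = 0.5479 × 8.90 = 4.876 g
n(Co) = 4.876 / 58.93 = 0.08274 mol; n(e⁻) = 2 × 0.08274 = 0.1655 mol
Q = 0.1655 × 96500 / 0.808 = 19770 C
t = 19770 / 0.491 = 40260 s = 671 min

671 min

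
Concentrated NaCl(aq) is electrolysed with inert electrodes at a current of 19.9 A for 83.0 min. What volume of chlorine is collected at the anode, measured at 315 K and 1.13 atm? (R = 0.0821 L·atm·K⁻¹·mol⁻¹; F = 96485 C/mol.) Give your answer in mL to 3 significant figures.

11800 mL

Q = 19.9 A × 4980 s = 99100 C
Moles of electrons = 99100 / 96485 = 1.027 mol
2Cl⁻ → Cl₂ + 2e⁻, so n(Cl₂) = 1.027 / 2 = 0.5135 mol
V = nRT/P = 0.5135 × 0.0821 × 315 / 1.13 = 11.75 L
= 11800 mL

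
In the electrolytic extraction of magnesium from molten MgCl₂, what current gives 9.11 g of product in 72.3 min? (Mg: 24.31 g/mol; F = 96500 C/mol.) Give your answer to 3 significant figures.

n(Mg) = 9.11 / 24.31 = 0.3747 mol
Mg²⁺ + 2e⁻ → Mg, so n(e⁻) = 2 × 0.3747 = 0.7494 mol
Q = 0.7494 × 96500 = 72320 C
I = Q / t = 72320 / 4338 s = 16.7 A

16.7 A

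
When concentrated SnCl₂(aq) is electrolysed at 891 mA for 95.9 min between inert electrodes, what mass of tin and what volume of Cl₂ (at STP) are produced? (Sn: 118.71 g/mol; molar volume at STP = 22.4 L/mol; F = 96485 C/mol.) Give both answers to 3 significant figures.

3.15 g Sn; 0.595 L Cl₂

Q = 0.891 × 5754 = 5127 C; n(e⁻) = 5127 / 96485 = 0.05314 mol
Cathode: Sn²⁺ + 2e⁻ → Sn → n(Sn) = 0.05314/2 = 0.02657 mol → 3.15 g
Anode: 2Cl⁻ → Cl₂ + 2e⁻ → n(Cl₂) = 0.05314/2 = 0.02657 mol → 0.595 L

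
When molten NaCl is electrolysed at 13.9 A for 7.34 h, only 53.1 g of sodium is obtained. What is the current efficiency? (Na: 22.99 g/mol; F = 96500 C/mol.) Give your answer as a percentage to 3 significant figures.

Q = 13.9 × 26424 = 3.673×10^5 C
n(e⁻) = 3.673×10^5 / 96500 = 3.806 mol
Na⁺ + e⁻ → Na, so theoretical n(Na) = 3.806 mol → 87.50 g
Efficiency = 53.1 / 87.50 = 0.6069 = 60.7%

60.7%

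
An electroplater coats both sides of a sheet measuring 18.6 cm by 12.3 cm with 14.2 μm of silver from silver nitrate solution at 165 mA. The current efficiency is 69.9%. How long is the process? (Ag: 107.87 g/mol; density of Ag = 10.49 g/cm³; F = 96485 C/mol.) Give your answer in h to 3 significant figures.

Plated area = 2 × 18.6 × 12.3 = 457.6 cm²
Volume = 457.6 × 14.2×10⁻⁴ cm = 0.6498 cm³
m(Ag) = 0.6498 × 10.49 = 6.816 g
n(Ag) = 6.816 / 107.87 = 0.06319 mol; n(e⁻) = 0.06319 mol
Q = 0.06319 × 96485 / 0.699 = 8722 C
t = 8722 / 0.165 = 52860 s = 14.7 h

14.7 h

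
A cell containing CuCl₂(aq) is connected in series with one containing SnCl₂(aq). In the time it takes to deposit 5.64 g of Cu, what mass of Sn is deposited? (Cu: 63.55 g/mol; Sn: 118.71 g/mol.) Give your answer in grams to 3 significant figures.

10.5 g

n(Cu) = 5.64 / 63.55 = 0.08875 mol
Cu²⁺ + 2e⁻ → Cu, so n(e⁻) = 2 × 0.08875 = 0.1775 mol
The cells are in series, so the same charge (and hence the same n(e⁻) = 0.1775 mol) passes through both.
Sn²⁺ + 2e⁻ → Sn, so n(Sn) = 0.1775 / 2 = 0.08875 mol
m(Sn) = 0.08875 × 118.71 = 10.5 g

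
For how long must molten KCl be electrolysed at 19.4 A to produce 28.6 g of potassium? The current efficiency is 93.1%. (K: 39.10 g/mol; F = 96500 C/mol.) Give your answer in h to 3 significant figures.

1.09 h

n(K) = 28.6 / 39.10 = 0.7315 mol
K⁺ + e⁻ → K, so n(e⁻) = 0.7315 mol
Q = 0.7315 × 96500 / 0.931 = 75820 C
t = Q / I = 75820 / 19.4 = 3908 s = 1.09 h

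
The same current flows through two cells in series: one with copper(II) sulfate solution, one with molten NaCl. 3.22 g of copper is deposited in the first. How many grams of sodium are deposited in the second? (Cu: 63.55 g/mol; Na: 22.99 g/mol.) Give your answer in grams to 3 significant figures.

2.33 g

n(Cu) = 3.22 / 63.55 = 0.05067 mol
Cu²⁺ + 2e⁻ → Cu, so n(e⁻) = 2 × 0.05067 = 0.1013 mol
In series, the same 0.1013 mol of electrons flows through the second cell.
Na⁺ + e⁻ → Na, so n(Na) = 0.1013 mol
m(Na) = 0.1013 × 22.99 = 2.33 g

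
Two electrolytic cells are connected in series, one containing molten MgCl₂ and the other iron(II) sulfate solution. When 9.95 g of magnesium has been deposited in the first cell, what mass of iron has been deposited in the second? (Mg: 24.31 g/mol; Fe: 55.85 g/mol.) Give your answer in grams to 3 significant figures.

22.9 g

n(Mg) = 9.95 / 24.31 = 0.4093 mol
Mg²⁺ + 2e⁻ → Mg, so n(e⁻) = 2 × 0.4093 = 0.8186 mol
The cells are in series, so the same charge (and hence the same n(e⁻) = 0.8186 mol) passes through both.
Fe²⁺ + 2e⁻ → Fe, so n(Fe) = 0.8186 / 2 = 0.4093 mol
m(Fe) = 0.4093 × 55.85 = 22.9 g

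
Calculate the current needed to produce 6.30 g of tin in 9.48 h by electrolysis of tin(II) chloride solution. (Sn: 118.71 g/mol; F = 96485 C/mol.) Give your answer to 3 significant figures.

0.300 A

n(Sn) = 6.30 / 118.71 = 0.05307 mol
Sn²⁺ + 2e⁻ → Sn, so n(e⁻) = 2 × 0.05307 = 0.1061 mol
Q = 0.1061 × 96485 = 10240 C
I = Q / t = 10240 / 34128 s = 0.300 A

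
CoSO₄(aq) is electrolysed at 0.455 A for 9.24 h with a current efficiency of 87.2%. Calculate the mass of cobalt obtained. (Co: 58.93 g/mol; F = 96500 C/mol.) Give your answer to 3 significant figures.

Q = 0.455 × 33264 = 15140 C
n(e⁻) = 15140 / 96500 = 0.1569 mol
Co²⁺ + 2e⁻ → Co, so theoretical m(Co) = 0.07845 × 58.93 = 4.623 g
Actual mass = 87.2% × 4.623 = 4.03 g

4.03 g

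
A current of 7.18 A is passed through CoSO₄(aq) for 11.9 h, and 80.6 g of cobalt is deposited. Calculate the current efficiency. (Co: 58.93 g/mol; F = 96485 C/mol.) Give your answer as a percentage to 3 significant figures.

85.8%

Q = 7.18 × 42840 = 3.076×10^5 C
n(e⁻) = 3.076×10^5 / 96485 = 3.188 mol
Co²⁺ + 2e⁻ → Co, so theoretical n(Co) = 1.594 mol → 93.93 g
Efficiency = 80.6 / 93.93 = 0.8581 = 85.8%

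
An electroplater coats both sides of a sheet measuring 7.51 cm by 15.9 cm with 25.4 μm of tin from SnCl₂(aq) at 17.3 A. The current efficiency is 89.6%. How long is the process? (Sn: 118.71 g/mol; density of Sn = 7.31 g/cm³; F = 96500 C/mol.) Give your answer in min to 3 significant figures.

7.75 min

Plated area = 2 × 7.51 × 15.9 = 238.8 cm²
Volume = 238.8 × 25.4×10⁻⁴ cm = 0.6066 cm³
m(Sn) = 0.6066 × 7.31 = 4.434 g
n(Sn) = 4.434 / 118.71 = 0.03735 mol; n(e⁻) = 2 × 0.03735 = 0.07470 mol
Q = 0.07470 × 96500 / 0.896 = 8045 C
t = 8045 / 17.3 = 465.0 s = 7.75 min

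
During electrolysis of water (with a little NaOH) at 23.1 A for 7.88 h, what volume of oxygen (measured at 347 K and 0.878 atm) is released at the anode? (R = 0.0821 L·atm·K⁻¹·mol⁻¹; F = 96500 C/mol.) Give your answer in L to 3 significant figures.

55.1 L

Charge passed = 23.1 × 28368 = 6.553×10^5 C
n(e⁻) = 6.553×10^5 / 96500 = 6.791 mol
2H₂O → O₂ + 4H⁺ + 4e⁻, so n(O₂) = 6.791 / 4 = 1.698 mol
V = nRT/P = 1.698 × 0.0821 × 347 / 0.878 = 55.10 L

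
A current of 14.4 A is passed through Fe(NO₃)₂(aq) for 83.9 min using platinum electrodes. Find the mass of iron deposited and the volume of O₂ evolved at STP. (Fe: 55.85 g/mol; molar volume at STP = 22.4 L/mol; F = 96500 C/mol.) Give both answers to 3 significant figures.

21.0 g Fe; 4.21 L O₂

Q = 14.4 × 5034 = 72490 C; n(e⁻) = 72490 / 96500 = 0.7512 mol
Cathode: Fe²⁺ + 2e⁻ → Fe → n(Fe) = 0.7512/2 = 0.3756 mol → 21.0 g
Anode: 2H₂O → O₂ + 4H⁺ + 4e⁻ → n(O₂) = 0.7512/4 = 0.1878 mol → 4.21 L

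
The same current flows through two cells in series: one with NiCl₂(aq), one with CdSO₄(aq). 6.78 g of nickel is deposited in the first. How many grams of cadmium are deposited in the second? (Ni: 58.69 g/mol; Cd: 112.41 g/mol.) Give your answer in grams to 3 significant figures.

n(Ni) = 6.78 / 58.69 = 0.1155 mol
Ni²⁺ + 2e⁻ → Ni, so n(e⁻) = 2 × 0.1155 = 0.2310 mol
Same current for the same time ⇒ same n(e⁻) = 0.2310 mol in both cells.
Cd²⁺ + 2e⁻ → Cd, so n(Cd) = 0.2310 / 2 = 0.1155 mol
m(Cd) = 0.1155 × 112.41 = 13.0 g

13.0 g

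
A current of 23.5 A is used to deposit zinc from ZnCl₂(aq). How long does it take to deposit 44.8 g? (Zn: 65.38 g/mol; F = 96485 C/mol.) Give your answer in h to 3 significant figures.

1.56 h

n(Zn) = 44.8 / 65.38 = 0.6852 mol
Zn²⁺ + 2e⁻ → Zn, so n(e⁻) = 2 × 0.6852 = 1.370 mol
Q = 1.370 × 96485 = 1.322×10^5 C
t = Q / I = 1.322×10^5 / 23.5 = 5626 s = 1.56 h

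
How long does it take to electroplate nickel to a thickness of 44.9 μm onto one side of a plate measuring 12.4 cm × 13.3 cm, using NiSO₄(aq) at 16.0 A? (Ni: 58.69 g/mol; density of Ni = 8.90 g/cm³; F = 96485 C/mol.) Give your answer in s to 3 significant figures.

1350 s

Plated area = 12.4 × 13.3 = 164.9 cm²
Volume = 164.9 × 44.9×10⁻⁴ cm = 0.7404 cm³
m(Ni) = 0.7404 × 8.90 = 6.590 g
n(Ni) = 6.590 / 58.69 = 0.1123 mol; n(e⁻) = 2 × 0.1123 = 0.2246 mol
Q = 0.2246 × 96485 = 21670 C
t = 21670 / 16.0 = 1354 s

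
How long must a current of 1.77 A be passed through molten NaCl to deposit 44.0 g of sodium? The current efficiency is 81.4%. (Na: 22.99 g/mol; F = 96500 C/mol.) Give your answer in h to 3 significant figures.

n(Na) = 44.0 / 22.99 = 1.914 mol
Na⁺ + e⁻ → Na, so n(e⁻) = 1.914 mol
Q = 1.914 × 96500 / 0.814 = 2.269×10^5 C
t = Q / I = 2.269×10^5 / 1.77 = 1.282×10^5 s = 35.6 h

35.6 h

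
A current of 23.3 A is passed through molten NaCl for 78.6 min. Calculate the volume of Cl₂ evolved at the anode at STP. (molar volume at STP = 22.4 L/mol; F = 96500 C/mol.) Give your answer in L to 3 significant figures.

12.8 L

Q = 23.3 A × 4716 s = 1.099×10^5 C
n(e⁻) = 1.099×10^5 / 96500 = 1.139 mol
2Cl⁻ → Cl₂ + 2e⁻, so n(Cl₂) = 1.139 / 2 = 0.5695 mol
V = 0.5695 × 22.4 = 12.76 L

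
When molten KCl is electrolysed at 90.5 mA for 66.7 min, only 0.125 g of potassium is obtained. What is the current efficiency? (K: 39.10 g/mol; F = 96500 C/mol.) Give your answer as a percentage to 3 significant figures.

85.2%

Q = 0.0905 × 4002 = 362.2 C
n(e⁻) = 362.2 / 96500 = 0.003753 mol
K⁺ + e⁻ → K, so theoretical n(K) = 0.003753 mol → 0.1467 g
Efficiency = 0.125 / 0.1467 = 0.8521 = 85.2%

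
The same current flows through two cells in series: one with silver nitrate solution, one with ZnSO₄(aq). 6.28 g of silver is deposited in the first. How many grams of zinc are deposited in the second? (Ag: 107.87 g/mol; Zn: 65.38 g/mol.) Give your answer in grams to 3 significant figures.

1.90 g

n(Ag) = 6.28 / 107.87 = 0.05822 mol
Ag⁺ + e⁻ → Ag, so n(e⁻) = 0.05822 mol
In series, the same 0.05822 mol of electrons flows through the second cell.
Zn²⁺ + 2e⁻ → Zn, so n(Zn) = 0.05822 / 2 = 0.02911 mol
m(Zn) = 0.02911 × 65.38 = 1.90 g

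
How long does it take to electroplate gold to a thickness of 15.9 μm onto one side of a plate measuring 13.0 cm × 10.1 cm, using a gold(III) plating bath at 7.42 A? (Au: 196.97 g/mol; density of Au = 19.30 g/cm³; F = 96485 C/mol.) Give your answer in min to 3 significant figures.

13.3 min

Plated area = 13.0 × 10.1 = 131.3 cm²
Volume = 131.3 × 15.9×10⁻⁴ cm = 0.2088 cm³
m(Au) = 0.2088 × 19.30 = 4.030 g
n(Au) = 4.030 / 196.97 = 0.02046 mol; n(e⁻) = 3 × 0.02046 = 0.06138 mol
Q = 0.06138 × 96485 = 5922 C
t = 5922 / 7.42 = 798.1 s = 13.3 min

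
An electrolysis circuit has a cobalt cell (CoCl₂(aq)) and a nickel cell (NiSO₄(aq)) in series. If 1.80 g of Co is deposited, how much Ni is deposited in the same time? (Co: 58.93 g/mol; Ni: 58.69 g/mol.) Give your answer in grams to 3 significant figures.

n(Co) = 1.80 / 58.93 = 0.03054 mol
Co²⁺ + 2e⁻ → Co, so n(e⁻) = 2 × 0.03054 = 0.06108 mol
In series, the same 0.06108 mol of electrons flows through the second cell.
Ni²⁺ + 2e⁻ → Ni, so n(Ni) = 0.06108 / 2 = 0.03054 mol
m(Ni) = 0.03054 × 58.69 = 1.79 g

1.79 g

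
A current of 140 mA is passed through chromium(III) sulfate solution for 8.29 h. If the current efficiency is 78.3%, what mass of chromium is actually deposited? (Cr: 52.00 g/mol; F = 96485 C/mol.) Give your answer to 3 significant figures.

Q = 0.140 × 29844 = 4178 C
n(e⁻) = 4178 / 96485 = 0.04330 mol
Cr³⁺ + 3e⁻ → Cr, so theoretical m(Cr) = 0.01443 × 52.00 = 0.7504 g
Actual mass = 78.3% × 0.7504 = 0.588 g

0.588 g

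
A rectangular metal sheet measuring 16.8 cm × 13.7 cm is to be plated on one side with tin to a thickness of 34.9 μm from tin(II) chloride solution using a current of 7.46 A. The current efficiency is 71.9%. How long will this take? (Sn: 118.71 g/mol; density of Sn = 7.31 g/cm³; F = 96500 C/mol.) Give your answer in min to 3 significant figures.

29.7 min

Plated area = 16.8 × 13.7 = 230.2 cm²
Volume = 230.2 × 34.9×10⁻⁴ cm = 0.8034 cm³
m(Sn) = 0.8034 × 7.31 = 5.873 g
n(Sn) = 5.873 / 118.71 = 0.04947 mol; n(e⁻) = 2 × 0.04947 = 0.09894 mol
Q = 0.09894 × 96500 / 0.719 = 13280 C
t = 13280 / 7.46 = 1780 s = 29.7 min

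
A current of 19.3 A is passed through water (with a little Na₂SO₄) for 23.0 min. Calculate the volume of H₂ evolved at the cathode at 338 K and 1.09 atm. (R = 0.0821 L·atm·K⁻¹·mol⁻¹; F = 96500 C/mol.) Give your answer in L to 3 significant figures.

3.51 L

Charge passed = 19.3 × 1380 = 26630 C
Moles of electrons = 26630 / 96500 = 0.2760 mol
2H⁺ + 2e⁻ → H₂, so n(H₂) = 0.2760 / 2 = 0.1380 mol
V = nRT/P = 0.1380 × 0.0821 × 338 / 1.09 = 3.513 L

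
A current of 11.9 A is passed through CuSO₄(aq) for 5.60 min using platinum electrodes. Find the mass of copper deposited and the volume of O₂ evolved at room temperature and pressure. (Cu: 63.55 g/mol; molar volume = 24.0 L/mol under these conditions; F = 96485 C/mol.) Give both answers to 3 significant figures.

1.32 g Cu; 0.249 L O₂

Q = 11.9 × 336 = 3998 C; n(e⁻) = 3998 / 96485 = 0.04144 mol
Cathode: Cu²⁺ + 2e⁻ → Cu → n(Cu) = 0.04144/2 = 0.02072 mol → 1.32 g
Anode: 2H₂O → O₂ + 4H⁺ + 4e⁻ → n(O₂) = 0.04144/4 = 0.01036 mol → 0.249 L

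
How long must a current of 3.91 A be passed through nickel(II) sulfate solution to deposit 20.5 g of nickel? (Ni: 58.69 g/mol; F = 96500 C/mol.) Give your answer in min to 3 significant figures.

287 min

n(Ni) = 20.5 / 58.69 = 0.3493 mol
Ni²⁺ + 2e⁻ → Ni, so n(e⁻) = 2 × 0.3493 = 0.6986 mol
Q = 0.6986 × 96500 = 67410 C
t = Q / I = 67410 / 3.91 = 17240 s = 287 min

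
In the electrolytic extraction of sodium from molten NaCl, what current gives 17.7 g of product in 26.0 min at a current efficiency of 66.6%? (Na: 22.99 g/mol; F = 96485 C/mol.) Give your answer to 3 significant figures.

71.5 A

n(Na) = 17.7 / 22.99 = 0.7699 mol
Na⁺ + e⁻ → Na, so n(e⁻) = 0.7699 mol
Q = 0.7699 × 96485 / 0.666 = 1.115×10^5 C
I = Q / t = 1.115×10^5 / 1560 s = 71.5 A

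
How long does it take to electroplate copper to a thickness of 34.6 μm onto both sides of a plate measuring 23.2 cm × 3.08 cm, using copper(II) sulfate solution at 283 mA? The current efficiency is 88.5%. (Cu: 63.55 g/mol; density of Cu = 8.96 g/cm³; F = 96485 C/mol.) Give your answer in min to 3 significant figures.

Plated area = 2 × 23.2 × 3.08 = 142.9 cm²
Volume = 142.9 × 34.6×10⁻⁴ cm = 0.4944 cm³
m(Cu) = 0.4944 × 8.96 = 4.430 g
n(Cu) = 4.430 / 63.55 = 0.06971 mol; n(e⁻) = 2 × 0.06971 = 0.1394 mol
Q = 0.1394 × 96485 / 0.885 = 15200 C
t = 15200 / 0.283 = 53710 s = 895 min

895 min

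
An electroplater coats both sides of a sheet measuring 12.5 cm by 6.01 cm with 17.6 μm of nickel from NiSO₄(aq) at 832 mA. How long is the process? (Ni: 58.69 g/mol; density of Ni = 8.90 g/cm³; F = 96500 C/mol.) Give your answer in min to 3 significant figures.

155 min

Plated area = 2 × 12.5 × 6.01 = 150.3 cm²
Volume = 150.3 × 17.6×10⁻⁴ cm = 0.2645 cm³
m(Ni) = 0.2645 × 8.90 = 2.354 g
n(Ni) = 2.354 / 58.69 = 0.04011 mol; n(e⁻) = 2 × 0.04011 = 0.08022 mol
Q = 0.08022 × 96500 = 7741 C
t = 7741 / 0.832 = 9304 s = 155 min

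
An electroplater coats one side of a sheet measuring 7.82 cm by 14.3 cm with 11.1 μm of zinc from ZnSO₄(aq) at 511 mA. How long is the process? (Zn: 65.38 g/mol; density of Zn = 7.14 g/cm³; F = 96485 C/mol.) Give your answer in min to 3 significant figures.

85.3 min

Plated area = 7.82 × 14.3 = 111.8 cm²
Volume = 111.8 × 11.1×10⁻⁴ cm = 0.1241 cm³
m(Zn) = 0.1241 × 7.14 = 0.8861 g
n(Zn) = 0.8861 / 65.38 = 0.01355 mol; n(e⁻) = 2 × 0.01355 = 0.02710 mol
Q = 0.02710 × 96485 = 2615 C
t = 2615 / 0.511 = 5117 s = 85.3 min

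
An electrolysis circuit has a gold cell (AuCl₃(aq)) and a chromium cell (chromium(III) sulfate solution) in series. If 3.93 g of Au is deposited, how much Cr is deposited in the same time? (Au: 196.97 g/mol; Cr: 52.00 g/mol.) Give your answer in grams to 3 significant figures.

n(Au) = 3.93 / 196.97 = 0.01995 mol
Au³⁺ + 3e⁻ → Au, so n(e⁻) = 3 × 0.01995 = 0.05985 mol
In series, the same 0.05985 mol of electrons flows through the second cell.
Cr³⁺ + 3e⁻ → Cr, so n(Cr) = 0.05985 / 3 = 0.01995 mol
m(Cr) = 0.01995 × 52.00 = 1.04 g

1.04 g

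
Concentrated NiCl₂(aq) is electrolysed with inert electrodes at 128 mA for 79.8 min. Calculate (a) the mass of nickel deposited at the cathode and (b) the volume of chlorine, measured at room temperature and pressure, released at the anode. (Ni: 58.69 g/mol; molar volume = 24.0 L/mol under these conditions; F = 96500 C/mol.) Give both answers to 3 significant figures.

0.186 g Ni; 0.0762 L Cl₂

Q = 0.128 × 4788 = 612.9 C; n(e⁻) = 612.9 / 96500 = 0.006351 mol
Cathode: Ni²⁺ + 2e⁻ → Ni → n(Ni) = 0.006351/2 = 0.003176 mol → 0.186 g
Anode: 2Cl⁻ → Cl₂ + 2e⁻ → n(Cl₂) = 0.006351/2 = 0.003176 mol → 0.0762 L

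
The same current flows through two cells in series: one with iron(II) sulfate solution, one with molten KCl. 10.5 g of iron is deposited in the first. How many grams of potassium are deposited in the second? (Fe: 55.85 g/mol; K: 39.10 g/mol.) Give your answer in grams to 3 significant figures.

14.7 g

n(Fe) = 10.5 / 55.85 = 0.1880 mol
Fe²⁺ + 2e⁻ → Fe, so n(e⁻) = 2 × 0.1880 = 0.3760 mol
Since the cells are in series, n(e⁻) in the K cell is also 0.3760 mol.
K⁺ + e⁻ → K, so n(K) = 0.3760 mol
m(K) = 0.3760 × 39.10 = 14.7 g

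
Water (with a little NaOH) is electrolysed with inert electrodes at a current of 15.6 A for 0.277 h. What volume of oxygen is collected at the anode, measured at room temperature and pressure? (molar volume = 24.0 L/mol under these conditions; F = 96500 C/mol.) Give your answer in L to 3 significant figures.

0.967 L

Q = 15.6 A × 997.2 s = 15560 C
Moles of electrons = 15560 / 96500 = 0.1612 mol
2H₂O → O₂ + 4H⁺ + 4e⁻, so n(O₂) = 0.1612 / 4 = 0.04030 mol
V = 0.04030 × 24.0 = 0.9672 L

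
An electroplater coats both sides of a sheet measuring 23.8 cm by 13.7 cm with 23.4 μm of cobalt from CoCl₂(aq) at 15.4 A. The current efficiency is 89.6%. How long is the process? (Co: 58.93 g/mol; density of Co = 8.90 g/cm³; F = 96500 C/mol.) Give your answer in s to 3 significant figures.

Plated area = 2 × 23.8 × 13.7 = 652.1 cm²
Volume = 652.1 × 23.4×10⁻⁴ cm = 1.526 cm³
m(Co) = 1.526 × 8.90 = 13.58 g
n(Co) = 13.58 / 58.93 = 0.2304 mol; n(e⁻) = 2 × 0.2304 = 0.4608 mol
Q = 0.4608 × 96500 / 0.896 = 49630 C
t = 49630 / 15.4 = 3223 s

3220 s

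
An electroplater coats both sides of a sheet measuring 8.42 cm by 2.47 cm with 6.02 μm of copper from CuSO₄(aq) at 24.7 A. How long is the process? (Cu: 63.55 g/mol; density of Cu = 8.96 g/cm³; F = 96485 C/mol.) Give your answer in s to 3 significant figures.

27.6 s

Plated area = 2 × 8.42 × 2.47 = 41.59 cm²
Volume = 41.59 × 6.02×10⁻⁴ cm = 0.02504 cm³
m(Cu) = 0.02504 × 8.96 = 0.2244 g
n(Cu) = 0.2244 / 63.55 = 0.003531 mol; n(e⁻) = 2 × 0.003531 = 0.007062 mol
Q = 0.007062 × 96485 = 681.4 C
t = 681.4 / 24.7 = 27.59 s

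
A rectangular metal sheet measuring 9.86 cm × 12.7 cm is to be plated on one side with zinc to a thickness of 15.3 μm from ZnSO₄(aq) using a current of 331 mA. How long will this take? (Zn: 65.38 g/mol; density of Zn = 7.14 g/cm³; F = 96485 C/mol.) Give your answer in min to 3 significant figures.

Plated area = 9.86 × 12.7 = 125.2 cm²
Volume = 125.2 × 15.3×10⁻⁴ cm = 0.1916 cm³
m(Zn) = 0.1916 × 7.14 = 1.368 g
n(Zn) = 1.368 / 65.38 = 0.02092 mol; n(e⁻) = 2 × 0.02092 = 0.04184 mol
Q = 0.04184 × 96485 = 4037 C
t = 4037 / 0.331 = 12200 s = 203 min

203 min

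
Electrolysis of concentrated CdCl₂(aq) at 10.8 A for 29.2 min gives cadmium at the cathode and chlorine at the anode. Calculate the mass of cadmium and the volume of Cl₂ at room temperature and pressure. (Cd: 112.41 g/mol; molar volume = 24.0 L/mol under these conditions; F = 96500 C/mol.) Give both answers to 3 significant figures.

11.0 g Cd; 2.35 L Cl₂

Q = 10.8 × 1752 = 18920 C; n(e⁻) = 18920 / 96500 = 0.1961 mol
Cathode: Cd²⁺ + 2e⁻ → Cd → n(Cd) = 0.1961/2 = 0.09805 mol → 11.0 g
Anode: 2Cl⁻ → Cl₂ + 2e⁻ → n(Cl₂) = 0.1961/2 = 0.09805 mol → 2.35 L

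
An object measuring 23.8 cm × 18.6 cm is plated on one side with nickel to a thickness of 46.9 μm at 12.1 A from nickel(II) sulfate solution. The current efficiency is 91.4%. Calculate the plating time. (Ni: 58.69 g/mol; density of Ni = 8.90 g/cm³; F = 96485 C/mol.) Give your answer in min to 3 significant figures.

Plated area = 23.8 × 18.6 = 442.7 cm²
Volume = 442.7 × 46.9×10⁻⁴ cm = 2.076 cm³
m(Ni) = 2.076 × 8.90 = 18.48 g
n(Ni) = 18.48 / 58.69 = 0.3149 mol; n(e⁻) = 2 × 0.3149 = 0.6298 mol
Q = 0.6298 × 96485 / 0.914 = 66480 C
t = 66480 / 12.1 = 5494 s = 91.6 min

91.6 min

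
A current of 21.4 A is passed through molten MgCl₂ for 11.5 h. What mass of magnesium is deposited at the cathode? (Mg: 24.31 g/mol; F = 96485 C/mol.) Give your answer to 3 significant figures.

Q = It = 21.4 × 41400 = 8.860×10^5 C
n(e⁻) = 8.860×10^5 / 96485 = 9.183 mol
Mg²⁺ + 2e⁻ → Mg, so n(Mg) = 9.183 / 2 = 4.592 mol
m = 4.592 × 24.31 = 112 g

112 g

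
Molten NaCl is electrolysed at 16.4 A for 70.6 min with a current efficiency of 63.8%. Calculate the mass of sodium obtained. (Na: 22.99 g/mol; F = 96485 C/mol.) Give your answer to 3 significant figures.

10.6 g

Q = 16.4 × 4236 = 69470 C
n(e⁻) = 69470 / 96485 = 0.7200 mol
Na⁺ + e⁻ → Na, so theoretical m(Na) = 0.7200 × 22.99 = 16.55 g
Actual mass = 63.8% × 16.55 = 10.6 g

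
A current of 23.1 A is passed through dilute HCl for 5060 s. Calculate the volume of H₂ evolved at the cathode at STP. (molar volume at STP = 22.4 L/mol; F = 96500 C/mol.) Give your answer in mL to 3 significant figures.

13600 mL

Q = 23.1 A × 5060 s = 1.169×10^5 C
Moles of electrons = 1.169×10^5 / 96500 = 1.211 mol
2H⁺ + 2e⁻ → H₂, so n(H₂) = 1.211 / 2 = 0.6055 mol
V = 0.6055 × 22.4 = 13.56 L
= 13600 mL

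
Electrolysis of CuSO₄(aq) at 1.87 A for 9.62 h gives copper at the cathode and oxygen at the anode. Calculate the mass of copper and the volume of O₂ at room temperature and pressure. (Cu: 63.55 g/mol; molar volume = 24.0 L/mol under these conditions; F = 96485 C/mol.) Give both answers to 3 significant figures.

21.3 g Cu; 4.03 L O₂

Q = 1.87 × 34632 = 64760 C; n(e⁻) = 64760 / 96485 = 0.6712 mol
Cathode: Cu²⁺ + 2e⁻ → Cu → n(Cu) = 0.6712/2 = 0.3356 mol → 21.3 g
Anode: 2H₂O → O₂ + 4H⁺ + 4e⁻ → n(O₂) = 0.6712/4 = 0.1678 mol → 4.03 L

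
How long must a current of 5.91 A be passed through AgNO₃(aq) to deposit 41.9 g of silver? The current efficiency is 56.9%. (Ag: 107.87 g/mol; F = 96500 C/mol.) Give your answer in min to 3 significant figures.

n(Ag) = 41.9 / 107.87 = 0.3884 mol
Ag⁺ + e⁻ → Ag, so n(e⁻) = 0.3884 mol
Q = 0.3884 × 96500 / 0.569 = 65870 C
t = Q / I = 65870 / 5.91 = 11150 s = 186 min

186 min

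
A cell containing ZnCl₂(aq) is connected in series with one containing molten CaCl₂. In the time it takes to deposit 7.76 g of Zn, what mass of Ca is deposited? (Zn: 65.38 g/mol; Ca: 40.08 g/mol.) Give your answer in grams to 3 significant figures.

n(Zn) = 7.76 / 65.38 = 0.1187 mol
Zn²⁺ + 2e⁻ → Zn, so n(e⁻) = 2 × 0.1187 = 0.2374 mol
Same current for the same time ⇒ same n(e⁻) = 0.2374 mol in both cells.
Ca²⁺ + 2e⁻ → Ca, so n(Ca) = 0.2374 / 2 = 0.1187 mol
m(Ca) = 0.1187 × 40.08 = 4.76 g

4.76 g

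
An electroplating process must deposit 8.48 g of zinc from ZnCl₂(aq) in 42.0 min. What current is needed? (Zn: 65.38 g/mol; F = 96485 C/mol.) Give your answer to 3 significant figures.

n(Zn) = 8.48 / 65.38 = 0.1297 mol
Zn²⁺ + 2e⁻ → Zn, so n(e⁻) = 2 × 0.1297 = 0.2594 mol
Q = 0.2594 × 96485 = 25030 C
I = Q / t = 25030 / 2520 s = 9.93 A

9.93 A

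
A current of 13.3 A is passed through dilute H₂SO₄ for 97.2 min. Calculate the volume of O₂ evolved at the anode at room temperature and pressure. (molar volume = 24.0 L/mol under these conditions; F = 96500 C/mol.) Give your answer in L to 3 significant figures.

Charge passed = 13.3 × 5832 = 77570 C
n(e⁻) = 77570 / 96500 = 0.8038 mol
2H₂O → O₂ + 4H⁺ + 4e⁻, so n(O₂) = 0.8038 / 4 = 0.2010 mol
V = 0.2010 × 24.0 = 4.824 L

4.82 L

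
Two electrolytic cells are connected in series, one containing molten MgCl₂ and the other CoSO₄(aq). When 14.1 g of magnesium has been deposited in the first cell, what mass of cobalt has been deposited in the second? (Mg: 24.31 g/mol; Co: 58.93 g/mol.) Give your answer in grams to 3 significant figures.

34.2 g

n(Mg) = 14.1 / 24.31 = 0.5800 mol
Mg²⁺ + 2e⁻ → Mg, so n(e⁻) = 2 × 0.5800 = 1.160 mol
In series, the same 1.160 mol of electrons flows through the second cell.
Co²⁺ + 2e⁻ → Co, so n(Co) = 1.160 / 2 = 0.5800 mol
m(Co) = 0.5800 × 58.93 = 34.2 g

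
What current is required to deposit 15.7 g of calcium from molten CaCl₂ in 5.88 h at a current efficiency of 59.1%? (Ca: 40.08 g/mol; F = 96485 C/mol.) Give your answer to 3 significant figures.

6.04 A

n(Ca) = 15.7 / 40.08 = 0.3917 mol
Ca²⁺ + 2e⁻ → Ca, so n(e⁻) = 2 × 0.3917 = 0.7834 mol
Q = 0.7834 × 96485 / 0.591 = 1.279×10^5 C
I = Q / t = 1.279×10^5 / 21168 s = 6.04 A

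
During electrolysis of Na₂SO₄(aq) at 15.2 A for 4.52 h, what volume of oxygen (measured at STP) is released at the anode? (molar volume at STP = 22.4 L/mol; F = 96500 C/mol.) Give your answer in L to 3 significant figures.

14.4 L

Charge passed = 15.2 × 16272 = 2.473×10^5 C
n(e⁻) = Q/F = 2.473×10^5/96500 = 2.563 mol
2H₂O → O₂ + 4H⁺ + 4e⁻, so n(O₂) = 2.563 / 4 = 0.6408 mol
V = 0.6408 × 22.4 = 14.35 L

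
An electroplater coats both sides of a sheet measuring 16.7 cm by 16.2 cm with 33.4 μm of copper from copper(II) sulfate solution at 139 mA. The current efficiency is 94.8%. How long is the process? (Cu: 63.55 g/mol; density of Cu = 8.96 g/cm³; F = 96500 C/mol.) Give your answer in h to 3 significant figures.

104 h

Plated area = 2 × 16.7 × 16.2 = 541.1 cm²
Volume = 541.1 × 33.4×10⁻⁴ cm = 1.807 cm³
m(Cu) = 1.807 × 8.96 = 16.19 g
n(Cu) = 16.19 / 63.55 = 0.2548 mol; n(e⁻) = 2 × 0.2548 = 0.5096 mol
Q = 0.5096 × 96500 / 0.948 = 51870 C
t = 51870 / 0.139 = 3.732×10^5 s = 104 h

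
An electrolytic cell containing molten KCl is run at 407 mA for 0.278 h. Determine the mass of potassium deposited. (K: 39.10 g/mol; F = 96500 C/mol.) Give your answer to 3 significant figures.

Q = It = 0.407 × 1000.8 = 407.3 C
n(e⁻) = Q/F = 407.3/96500 = 0.004221 mol
K⁺ + e⁻ → K, so n(K) = 0.004221 mol
m = 0.004221 × 39.10 = 0.165 g

0.165 g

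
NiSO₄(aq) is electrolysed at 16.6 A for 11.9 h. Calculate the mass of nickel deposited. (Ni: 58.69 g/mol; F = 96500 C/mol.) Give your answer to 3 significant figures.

Charge passed = 16.6 × 42840 = 7.111×10^5 C
n(e⁻) = 7.111×10^5 / 96500 = 7.369 mol
Ni²⁺ + 2e⁻ → Ni, so n(Ni) = 7.369 / 2 = 3.685 mol
m = 3.685 × 58.69 = 216 g

216 g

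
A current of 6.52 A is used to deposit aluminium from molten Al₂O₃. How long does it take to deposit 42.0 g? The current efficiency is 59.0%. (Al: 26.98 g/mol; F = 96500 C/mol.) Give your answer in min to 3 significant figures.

1950 min

n(Al) = 42.0 / 26.98 = 1.557 mol
Al³⁺ + 3e⁻ → Al, so n(e⁻) = 3 × 1.557 = 4.671 mol
Q = 4.671 × 96500 / 0.590 = 7.640×10^5 C
t = Q / I = 7.640×10^5 / 6.52 = 1.172×10^5 s = 1950 min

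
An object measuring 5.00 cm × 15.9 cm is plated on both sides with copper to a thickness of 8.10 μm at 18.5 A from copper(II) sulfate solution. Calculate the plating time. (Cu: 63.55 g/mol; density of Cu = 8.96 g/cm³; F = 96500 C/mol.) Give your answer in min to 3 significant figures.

Plated area = 2 × 5.00 × 15.9 = 159.0 cm²
Volume = 159.0 × 8.10×10⁻⁴ cm = 0.1288 cm³
m(Cu) = 0.1288 × 8.96 = 1.154 g
n(Cu) = 1.154 / 63.55 = 0.01816 mol; n(e⁻) = 2 × 0.01816 = 0.03632 mol
Q = 0.03632 × 96500 = 3505 C
t = 3505 / 18.5 = 189.5 s = 3.16 min

3.16 min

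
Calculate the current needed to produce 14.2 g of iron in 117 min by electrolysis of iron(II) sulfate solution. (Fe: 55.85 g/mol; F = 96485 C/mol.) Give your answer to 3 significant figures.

n(Fe) = 14.2 / 55.85 = 0.2543 mol
Fe²⁺ + 2e⁻ → Fe, so n(e⁻) = 2 × 0.2543 = 0.5086 mol
Q = 0.5086 × 96485 = 49070 C
I = Q / t = 49070 / 7020 s = 6.99 A

6.99 A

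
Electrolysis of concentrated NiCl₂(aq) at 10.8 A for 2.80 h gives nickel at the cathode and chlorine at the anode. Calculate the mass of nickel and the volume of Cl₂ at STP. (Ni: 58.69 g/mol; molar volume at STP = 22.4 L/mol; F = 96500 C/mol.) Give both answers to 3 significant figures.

33.1 g Ni; 12.6 L Cl₂

Q = 10.8 × 10080 = 1.089×10^5 C; n(e⁻) = 1.089×10^5 / 96500 = 1.128 mol
Cathode: Ni²⁺ + 2e⁻ → Ni → n(Ni) = 1.128/2 = 0.5640 mol → 33.1 g
Anode: 2Cl⁻ → Cl₂ + 2e⁻ → n(Cl₂) = 1.128/2 = 0.5640 mol → 12.6 L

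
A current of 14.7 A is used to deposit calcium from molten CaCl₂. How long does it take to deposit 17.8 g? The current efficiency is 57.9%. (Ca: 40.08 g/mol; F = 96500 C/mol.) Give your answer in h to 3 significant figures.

2.80 h

n(Ca) = 17.8 / 40.08 = 0.4441 mol
Ca²⁺ + 2e⁻ → Ca, so n(e⁻) = 2 × 0.4441 = 0.8882 mol
Q = 0.8882 × 96500 / 0.579 = 1.480×10^5 C
t = Q / I = 1.480×10^5 / 14.7 = 10070 s = 2.80 h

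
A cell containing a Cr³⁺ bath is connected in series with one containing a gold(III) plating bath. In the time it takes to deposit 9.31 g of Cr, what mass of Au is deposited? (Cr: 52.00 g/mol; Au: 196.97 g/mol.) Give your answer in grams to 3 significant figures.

35.3 g

n(Cr) = 9.31 / 52.00 = 0.1790 mol
Cr³⁺ + 3e⁻ → Cr, so n(e⁻) = 3 × 0.1790 = 0.5370 mol
Same current for the same time ⇒ same n(e⁻) = 0.5370 mol in both cells.
Au³⁺ + 3e⁻ → Au, so n(Au) = 0.5370 / 3 = 0.1790 mol
m(Au) = 0.1790 × 196.97 = 35.3 g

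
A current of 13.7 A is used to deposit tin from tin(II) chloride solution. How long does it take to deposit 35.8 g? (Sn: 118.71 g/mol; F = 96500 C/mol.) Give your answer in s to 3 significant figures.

4250 s

n(Sn) = 35.8 / 118.71 = 0.3016 mol
Sn²⁺ + 2e⁻ → Sn, so n(e⁻) = 2 × 0.3016 = 0.6032 mol
Q = 0.6032 × 96500 = 58210 C
t = Q / I = 58210 / 13.7 = 4249 s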